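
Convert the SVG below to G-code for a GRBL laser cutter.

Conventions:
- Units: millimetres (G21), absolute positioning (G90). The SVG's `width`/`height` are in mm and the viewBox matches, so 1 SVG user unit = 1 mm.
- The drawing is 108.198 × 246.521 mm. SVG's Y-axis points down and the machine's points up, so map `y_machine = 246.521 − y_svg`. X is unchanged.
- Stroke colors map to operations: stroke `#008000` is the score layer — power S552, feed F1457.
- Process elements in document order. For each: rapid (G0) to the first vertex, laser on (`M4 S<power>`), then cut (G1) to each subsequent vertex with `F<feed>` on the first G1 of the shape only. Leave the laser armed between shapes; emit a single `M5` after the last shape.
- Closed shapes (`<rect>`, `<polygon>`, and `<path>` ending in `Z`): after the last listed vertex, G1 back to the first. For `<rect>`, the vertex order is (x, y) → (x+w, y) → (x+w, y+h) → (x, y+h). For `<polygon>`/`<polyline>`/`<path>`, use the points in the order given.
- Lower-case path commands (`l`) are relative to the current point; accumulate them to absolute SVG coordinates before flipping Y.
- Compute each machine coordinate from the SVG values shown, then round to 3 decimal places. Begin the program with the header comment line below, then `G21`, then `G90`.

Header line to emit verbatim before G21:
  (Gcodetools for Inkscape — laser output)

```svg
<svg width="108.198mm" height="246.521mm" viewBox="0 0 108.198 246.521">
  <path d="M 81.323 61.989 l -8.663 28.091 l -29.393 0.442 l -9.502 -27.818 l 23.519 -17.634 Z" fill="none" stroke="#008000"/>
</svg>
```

Since the viewBox matches the mm dimensions, user units are millimetres directly. The only transform is the Y-flip y_m = 246.521 − y_svg.

Shape 1 is a regular polygon drawn with `<path>`. Its stroke #008000 means score at S552, F1457. After flipping Y the toolpath is (81.323,184.532) → (72.660,156.441) → (43.267,155.999) → (33.765,183.817) → (57.284,201.451) → (81.323,184.532), returning to the start.

(Gcodetools for Inkscape — laser output)
G21
G90
G0 X81.323 Y184.532
M4 S552
G1 X72.660 Y156.441 F1457
G1 X43.267 Y155.999
G1 X33.765 Y183.817
G1 X57.284 Y201.451
G1 X81.323 Y184.532
M5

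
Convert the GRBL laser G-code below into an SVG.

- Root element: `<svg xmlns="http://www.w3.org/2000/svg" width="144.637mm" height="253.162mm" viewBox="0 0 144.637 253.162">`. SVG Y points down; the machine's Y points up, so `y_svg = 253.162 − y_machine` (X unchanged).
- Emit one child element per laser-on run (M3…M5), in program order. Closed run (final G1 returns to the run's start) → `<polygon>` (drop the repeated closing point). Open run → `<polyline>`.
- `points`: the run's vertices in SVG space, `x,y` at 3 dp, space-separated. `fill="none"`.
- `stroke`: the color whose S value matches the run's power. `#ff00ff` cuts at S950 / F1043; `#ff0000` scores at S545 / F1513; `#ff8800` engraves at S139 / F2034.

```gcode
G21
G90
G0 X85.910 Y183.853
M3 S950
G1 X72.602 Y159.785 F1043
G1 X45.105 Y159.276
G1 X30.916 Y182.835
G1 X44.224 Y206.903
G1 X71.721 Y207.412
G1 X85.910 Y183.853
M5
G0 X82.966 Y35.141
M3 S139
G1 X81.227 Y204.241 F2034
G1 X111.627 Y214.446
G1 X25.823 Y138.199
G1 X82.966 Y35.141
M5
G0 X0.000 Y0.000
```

Each laser-on run becomes one SVG element. Flip Y back into SVG space with y_svg = 253.162 − y_machine.

Run 1: S950 ⇒ cut layer `#ff00ff`. The run returns to its start, so emit a `<polygon>` with points (Y-flipped): 85.910,69.309 72.602,93.377 45.105,93.886 30.916,70.327 44.224,46.259 71.721,45.750.

Run 2: power S139 maps to stroke `#ff8800` (engrave). The run returns to its start, so emit a `<polygon>` with points (Y-flipped): 82.966,218.021 81.227,48.921 111.627,38.716 25.823,114.963.

<svg xmlns="http://www.w3.org/2000/svg" width="144.637mm" height="253.162mm" viewBox="0 0 144.637 253.162">
  <polygon points="85.910,69.309 72.602,93.377 45.105,93.886 30.916,70.327 44.224,46.259 71.721,45.750" fill="none" stroke="#ff00ff"/>
  <polygon points="82.966,218.021 81.227,48.921 111.627,38.716 25.823,114.963" fill="none" stroke="#ff8800"/>
</svg>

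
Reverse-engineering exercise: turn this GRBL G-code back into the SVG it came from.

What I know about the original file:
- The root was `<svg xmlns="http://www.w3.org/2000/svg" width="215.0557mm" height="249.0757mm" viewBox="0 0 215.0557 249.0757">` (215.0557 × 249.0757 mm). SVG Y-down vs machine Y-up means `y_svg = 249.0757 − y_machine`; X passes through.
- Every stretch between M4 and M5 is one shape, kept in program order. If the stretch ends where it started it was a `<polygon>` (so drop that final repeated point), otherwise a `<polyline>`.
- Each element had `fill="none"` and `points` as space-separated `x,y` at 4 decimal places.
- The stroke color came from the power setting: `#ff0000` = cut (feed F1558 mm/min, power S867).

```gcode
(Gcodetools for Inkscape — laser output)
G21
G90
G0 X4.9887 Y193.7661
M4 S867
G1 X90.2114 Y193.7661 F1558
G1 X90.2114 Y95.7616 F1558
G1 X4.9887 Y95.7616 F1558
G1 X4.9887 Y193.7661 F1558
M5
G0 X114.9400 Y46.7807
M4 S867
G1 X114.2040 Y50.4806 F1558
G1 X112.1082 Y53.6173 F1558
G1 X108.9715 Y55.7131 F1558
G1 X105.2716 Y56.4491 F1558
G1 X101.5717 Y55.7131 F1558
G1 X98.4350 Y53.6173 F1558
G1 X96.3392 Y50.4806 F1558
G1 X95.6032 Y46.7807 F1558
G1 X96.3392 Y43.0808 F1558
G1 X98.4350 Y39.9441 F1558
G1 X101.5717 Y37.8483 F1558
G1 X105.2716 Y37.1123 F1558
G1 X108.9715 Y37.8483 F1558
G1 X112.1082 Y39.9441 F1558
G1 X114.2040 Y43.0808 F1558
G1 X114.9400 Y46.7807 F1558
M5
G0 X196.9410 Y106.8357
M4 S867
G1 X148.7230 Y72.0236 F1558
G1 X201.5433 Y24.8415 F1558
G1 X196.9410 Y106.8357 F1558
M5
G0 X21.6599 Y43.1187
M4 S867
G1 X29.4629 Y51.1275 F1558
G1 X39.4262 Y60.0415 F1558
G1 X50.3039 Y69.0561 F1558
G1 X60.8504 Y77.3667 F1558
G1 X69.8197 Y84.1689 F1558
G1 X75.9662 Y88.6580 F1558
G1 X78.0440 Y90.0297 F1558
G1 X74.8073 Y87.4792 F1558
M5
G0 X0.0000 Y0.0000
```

y_svg = 249.0757 − y_m. Every run uses S867, so all elements get stroke `#ff0000` (cut).

[1] closed run; points: 4.9887,55.3096 90.2114,55.3096 90.2114,153.3141 4.9887,153.3141

[2] closed run; points: 114.9400,202.2950 114.2040,198.5951 112.1082,195.4584 108.9715,193.3626 105.2716,192.6266 101.5717,193.3626 98.4350,195.4584 96.3392,198.5951 95.6032,202.2950 96.3392,205.9949 98.4350,209.1316 101.5717,211.2274 105.2716,211.9634 108.9715,211.2274 112.1082,209.1316 114.2040,205.9949

[3] closed run; points: 196.9410,142.2400 148.7230,177.0521 201.5433,224.2342

[4] open run; points: 21.6599,205.9570 29.4629,197.9482 39.4262,189.0342 50.3039,180.0196 60.8504,171.7090 69.8197,164.9068 75.9662,160.4177 78.0440,159.0460 74.8073,161.5965

<svg xmlns="http://www.w3.org/2000/svg" width="215.0557mm" height="249.0757mm" viewBox="0 0 215.0557 249.0757">
  <polygon points="4.9887,55.3096 90.2114,55.3096 90.2114,153.3141 4.9887,153.3141" fill="none" stroke="#ff0000"/>
  <polygon points="114.9400,202.2950 114.2040,198.5951 112.1082,195.4584 108.9715,193.3626 105.2716,192.6266 101.5717,193.3626 98.4350,195.4584 96.3392,198.5951 95.6032,202.2950 96.3392,205.9949 98.4350,209.1316 101.5717,211.2274 105.2716,211.9634 108.9715,211.2274 112.1082,209.1316 114.2040,205.9949" fill="none" stroke="#ff0000"/>
  <polygon points="196.9410,142.2400 148.7230,177.0521 201.5433,224.2342" fill="none" stroke="#ff0000"/>
  <polyline points="21.6599,205.9570 29.4629,197.9482 39.4262,189.0342 50.3039,180.0196 60.8504,171.7090 69.8197,164.9068 75.9662,160.4177 78.0440,159.0460 74.8073,161.5965" fill="none" stroke="#ff0000"/>
</svg>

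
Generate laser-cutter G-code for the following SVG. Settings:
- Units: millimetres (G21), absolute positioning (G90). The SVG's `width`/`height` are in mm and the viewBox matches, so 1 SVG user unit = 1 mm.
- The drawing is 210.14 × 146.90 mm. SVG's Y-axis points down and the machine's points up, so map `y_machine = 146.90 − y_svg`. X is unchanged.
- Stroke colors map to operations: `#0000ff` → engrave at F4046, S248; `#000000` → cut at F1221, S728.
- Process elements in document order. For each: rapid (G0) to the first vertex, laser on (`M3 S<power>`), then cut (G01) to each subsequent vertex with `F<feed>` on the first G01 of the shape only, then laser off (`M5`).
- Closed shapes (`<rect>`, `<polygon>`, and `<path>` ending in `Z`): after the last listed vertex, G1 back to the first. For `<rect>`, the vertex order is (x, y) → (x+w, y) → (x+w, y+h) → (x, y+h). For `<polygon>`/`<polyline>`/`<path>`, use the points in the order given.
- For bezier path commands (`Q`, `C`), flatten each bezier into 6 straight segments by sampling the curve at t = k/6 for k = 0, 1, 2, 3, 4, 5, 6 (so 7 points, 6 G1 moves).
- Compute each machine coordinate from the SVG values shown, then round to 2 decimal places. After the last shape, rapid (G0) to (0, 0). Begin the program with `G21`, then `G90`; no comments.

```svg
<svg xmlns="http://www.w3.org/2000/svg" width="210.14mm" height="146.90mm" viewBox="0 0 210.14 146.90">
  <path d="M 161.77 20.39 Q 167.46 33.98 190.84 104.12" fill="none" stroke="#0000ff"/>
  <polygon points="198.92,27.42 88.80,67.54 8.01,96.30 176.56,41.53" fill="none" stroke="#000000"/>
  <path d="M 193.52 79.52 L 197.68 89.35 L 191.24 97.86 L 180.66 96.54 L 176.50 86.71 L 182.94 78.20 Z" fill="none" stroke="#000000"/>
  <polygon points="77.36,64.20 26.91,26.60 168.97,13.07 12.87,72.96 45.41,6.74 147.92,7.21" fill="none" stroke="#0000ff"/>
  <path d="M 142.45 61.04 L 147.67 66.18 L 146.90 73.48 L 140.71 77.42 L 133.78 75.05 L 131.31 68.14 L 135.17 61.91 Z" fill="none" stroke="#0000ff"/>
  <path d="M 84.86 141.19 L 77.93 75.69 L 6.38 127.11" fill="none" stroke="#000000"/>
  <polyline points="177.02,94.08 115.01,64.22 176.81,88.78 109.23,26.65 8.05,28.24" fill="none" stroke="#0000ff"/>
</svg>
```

G21
G90
G0 X161.77 Y126.51
M3 S248
G01 X164.16 Y120.41 F4046
G01 X167.53 Y111.17
G01 X171.88 Y98.78
G01 X177.22 Y83.26
G01 X183.54 Y64.59
G01 X190.84 Y42.78
M5
G0 X198.92 Y119.48
M3 S728
G01 X88.80 Y79.36 F1221
G01 X8.01 Y50.60
G01 X176.56 Y105.37
G01 X198.92 Y119.48
M5
G0 X193.52 Y67.38
M3 S728
G01 X197.68 Y57.55 F1221
G01 X191.24 Y49.04
G01 X180.66 Y50.36
G01 X176.50 Y60.19
G01 X182.94 Y68.70
G01 X193.52 Y67.38
M5
G0 X77.36 Y82.70
M3 S248
G01 X26.91 Y120.30 F4046
G01 X168.97 Y133.83
G01 X12.87 Y73.94
G01 X45.41 Y140.16
G01 X147.92 Y139.69
G01 X77.36 Y82.70
M5
G0 X142.45 Y85.86
M3 S248
G01 X147.67 Y80.72 F4046
G01 X146.90 Y73.42
G01 X140.71 Y69.48
G01 X133.78 Y71.85
G01 X131.31 Y78.76
G01 X135.17 Y84.99
G01 X142.45 Y85.86
M5
G0 X84.86 Y5.71
M3 S728
G01 X77.93 Y71.21 F1221
G01 X6.38 Y19.79
M5
G0 X177.02 Y52.82
M3 S248
G01 X115.01 Y82.68 F4046
G01 X176.81 Y58.12
G01 X109.23 Y120.25
G01 X8.05 Y118.66
M5
G0 X0.00 Y0.00

1 u = 1 mm; y_m = 146.90 − y.

[1] `<path>` quadratic bezier, #0000ff→engrave S248 F4046: (161.77,126.51) → (164.16,120.41) → (167.53,111.17) → (171.88,98.78) → (177.22,83.26) → (183.54,64.59) → (190.84,42.78)

[2] `<polygon>` closed polygon, #000000→cut S728 F1221: (198.92,119.48) → (88.80,79.36) → (8.01,50.60) → (176.56,105.37) → (198.92,119.48) (closed)

[3] `<path>` regular polygon, #000000→cut S728 F1221: (193.52,67.38) → (197.68,57.55) → (191.24,49.04) → (180.66,50.36) → (176.50,60.19) → (182.94,68.70) → (193.52,67.38) (closed)

[4] `<polygon>` closed polygon, #0000ff→engrave S248 F4046: (77.36,82.70) → (26.91,120.30) → (168.97,133.83) → (12.87,73.94) → (45.41,140.16) → (147.92,139.69) → (77.36,82.70) (closed)

[5] `<path>` regular polygon, #0000ff→engrave S248 F4046: (142.45,85.86) → (147.67,80.72) → (146.90,73.42) → (140.71,69.48) → (133.78,71.85) → (131.31,78.76) → (135.17,84.99) → (142.45,85.86) (closed)

[6] `<path>` open polyline, #000000→cut S728 F1221: (84.86,5.71) → (77.93,71.21) → (6.38,19.79)

[7] `<polyline>` open polyline, #0000ff→engrave S248 F4046: (177.02,52.82) → (115.01,82.68) → (176.81,58.12) → (109.23,120.25) → (8.05,118.66)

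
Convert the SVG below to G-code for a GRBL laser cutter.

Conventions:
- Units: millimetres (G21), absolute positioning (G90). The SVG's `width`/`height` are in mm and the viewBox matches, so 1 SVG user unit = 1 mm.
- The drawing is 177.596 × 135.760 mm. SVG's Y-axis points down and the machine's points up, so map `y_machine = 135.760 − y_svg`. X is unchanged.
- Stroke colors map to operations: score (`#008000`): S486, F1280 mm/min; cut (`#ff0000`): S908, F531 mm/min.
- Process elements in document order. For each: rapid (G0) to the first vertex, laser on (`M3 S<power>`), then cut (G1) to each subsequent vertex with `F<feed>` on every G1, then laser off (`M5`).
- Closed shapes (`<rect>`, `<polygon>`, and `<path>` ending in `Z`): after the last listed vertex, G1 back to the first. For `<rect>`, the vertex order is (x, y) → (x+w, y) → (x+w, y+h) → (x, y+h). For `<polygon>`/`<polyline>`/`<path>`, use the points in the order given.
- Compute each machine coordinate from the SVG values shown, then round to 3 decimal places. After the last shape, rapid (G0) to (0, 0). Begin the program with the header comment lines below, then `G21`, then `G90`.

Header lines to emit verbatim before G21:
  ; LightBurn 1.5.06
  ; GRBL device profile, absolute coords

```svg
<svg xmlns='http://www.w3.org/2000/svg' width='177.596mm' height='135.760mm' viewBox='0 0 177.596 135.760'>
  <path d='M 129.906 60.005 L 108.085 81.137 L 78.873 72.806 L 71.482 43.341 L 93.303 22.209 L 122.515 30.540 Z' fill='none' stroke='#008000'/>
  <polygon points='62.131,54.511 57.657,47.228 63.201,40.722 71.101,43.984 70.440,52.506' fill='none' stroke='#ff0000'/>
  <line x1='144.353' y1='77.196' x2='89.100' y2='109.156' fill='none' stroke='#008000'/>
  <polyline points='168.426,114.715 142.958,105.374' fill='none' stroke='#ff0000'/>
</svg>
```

; LightBurn 1.5.06
; GRBL device profile, absolute coords
G21
G90
G0 X129.906 Y75.755
M3 S486
G1 X108.085 Y54.623 F1280
G1 X78.873 Y62.954 F1280
G1 X71.482 Y92.419 F1280
G1 X93.303 Y113.551 F1280
G1 X122.515 Y105.220 F1280
G1 X129.906 Y75.755 F1280
M5
G0 X62.131 Y81.249
M3 S908
G1 X57.657 Y88.532 F531
G1 X63.201 Y95.038 F531
G1 X71.101 Y91.776 F531
G1 X70.440 Y83.254 F531
G1 X62.131 Y81.249 F531
M5
G0 X144.353 Y58.564
M3 S486
G1 X89.100 Y26.604 F1280
M5
G0 X168.426 Y21.045
M3 S908
G1 X142.958 Y30.386 F531
M5
G0 X0.000 Y0.000

Since the viewBox matches the mm dimensions, user units are millimetres directly. The only transform is the Y-flip y_m = 135.760 − y_svg.

Shape 1 is a regular polygon drawn with `<path>`. Its stroke #008000 means score at S486, F1280. After flipping Y the toolpath is (129.906,75.755) → (108.085,54.623) → (78.873,62.954) → (71.482,92.419) → (93.303,113.551) → (122.515,105.220) → (129.906,75.755), returning to the start.

Shape 2 is a regular polygon drawn with `<polygon>`. Its stroke #ff0000 means cut at S908, F531. After flipping Y the toolpath is (62.131,81.249) → (57.657,88.532) → (63.201,95.038) → (71.101,91.776) → (70.440,83.254) → (62.131,81.249), returning to the start.

Shape 3 is a line segment drawn with `<line>`. Its stroke #008000 means score at S486, F1280. After flipping Y the toolpath is (144.353,58.564) → (89.100,26.604).

Shape 4 is a line segment drawn with `<polyline>`. Its stroke #ff0000 means cut at S908, F531. After flipping Y the toolpath is (168.426,21.045) → (142.958,30.386).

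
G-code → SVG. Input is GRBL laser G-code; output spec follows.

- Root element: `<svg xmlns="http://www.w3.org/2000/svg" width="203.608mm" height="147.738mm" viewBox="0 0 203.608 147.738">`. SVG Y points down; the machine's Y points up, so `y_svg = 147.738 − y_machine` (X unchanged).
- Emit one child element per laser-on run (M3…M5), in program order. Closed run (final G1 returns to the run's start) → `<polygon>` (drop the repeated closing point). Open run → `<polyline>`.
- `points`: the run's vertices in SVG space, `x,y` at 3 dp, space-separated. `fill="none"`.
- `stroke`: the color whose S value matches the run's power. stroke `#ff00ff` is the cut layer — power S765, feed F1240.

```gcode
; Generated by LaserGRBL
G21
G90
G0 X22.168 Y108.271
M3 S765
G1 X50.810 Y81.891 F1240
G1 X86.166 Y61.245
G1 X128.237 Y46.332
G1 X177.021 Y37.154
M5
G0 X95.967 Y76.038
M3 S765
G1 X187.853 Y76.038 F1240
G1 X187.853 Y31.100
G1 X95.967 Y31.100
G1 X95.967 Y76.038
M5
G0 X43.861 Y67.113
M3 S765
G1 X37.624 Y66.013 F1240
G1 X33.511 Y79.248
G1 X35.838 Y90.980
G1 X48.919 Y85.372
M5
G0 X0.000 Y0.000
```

y_svg = 147.738 − y_m. Every run uses S765, so all elements get stroke `#ff00ff` (cut).

[1] open run; points: 22.168,39.467 50.810,65.847 86.166,86.493 128.237,101.406 177.021,110.584

[2] closed run; points: 95.967,71.700 187.853,71.700 187.853,116.638 95.967,116.638

[3] open run; points: 43.861,80.625 37.624,81.725 33.511,68.490 35.838,56.758 48.919,62.366

<svg xmlns="http://www.w3.org/2000/svg" width="203.608mm" height="147.738mm" viewBox="0 0 203.608 147.738">
  <polyline points="22.168,39.467 50.810,65.847 86.166,86.493 128.237,101.406 177.021,110.584" fill="none" stroke="#ff00ff"/>
  <polygon points="95.967,71.700 187.853,71.700 187.853,116.638 95.967,116.638" fill="none" stroke="#ff00ff"/>
  <polyline points="43.861,80.625 37.624,81.725 33.511,68.490 35.838,56.758 48.919,62.366" fill="none" stroke="#ff00ff"/>
</svg>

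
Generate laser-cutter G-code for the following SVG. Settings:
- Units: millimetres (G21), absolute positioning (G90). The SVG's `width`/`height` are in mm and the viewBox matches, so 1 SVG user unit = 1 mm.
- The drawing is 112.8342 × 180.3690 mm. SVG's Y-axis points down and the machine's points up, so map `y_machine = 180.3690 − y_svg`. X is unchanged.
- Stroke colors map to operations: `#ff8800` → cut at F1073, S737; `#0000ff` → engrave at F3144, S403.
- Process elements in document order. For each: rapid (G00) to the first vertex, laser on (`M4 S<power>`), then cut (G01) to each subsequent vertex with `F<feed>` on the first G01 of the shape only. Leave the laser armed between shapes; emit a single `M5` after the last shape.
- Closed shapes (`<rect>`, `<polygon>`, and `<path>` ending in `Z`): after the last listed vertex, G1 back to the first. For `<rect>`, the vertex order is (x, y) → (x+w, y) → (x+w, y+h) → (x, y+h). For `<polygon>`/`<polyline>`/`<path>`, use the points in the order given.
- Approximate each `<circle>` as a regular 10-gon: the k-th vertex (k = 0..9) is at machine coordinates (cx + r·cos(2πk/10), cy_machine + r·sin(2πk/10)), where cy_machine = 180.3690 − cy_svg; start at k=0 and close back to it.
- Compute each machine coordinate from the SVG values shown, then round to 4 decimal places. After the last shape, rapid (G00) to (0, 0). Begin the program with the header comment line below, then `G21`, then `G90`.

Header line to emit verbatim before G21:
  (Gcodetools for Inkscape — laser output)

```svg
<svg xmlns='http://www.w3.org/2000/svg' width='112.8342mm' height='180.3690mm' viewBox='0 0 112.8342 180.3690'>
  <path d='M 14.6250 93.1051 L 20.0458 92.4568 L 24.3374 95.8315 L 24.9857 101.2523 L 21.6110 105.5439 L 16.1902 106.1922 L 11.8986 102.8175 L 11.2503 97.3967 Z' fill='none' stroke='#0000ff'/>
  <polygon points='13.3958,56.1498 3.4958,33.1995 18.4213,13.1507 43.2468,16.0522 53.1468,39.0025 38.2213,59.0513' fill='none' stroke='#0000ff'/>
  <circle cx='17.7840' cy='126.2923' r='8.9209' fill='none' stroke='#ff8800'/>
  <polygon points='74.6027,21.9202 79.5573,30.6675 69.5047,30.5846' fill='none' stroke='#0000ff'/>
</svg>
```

(Gcodetools for Inkscape — laser output)
G21
G90
G00 X14.6250 Y87.2639
M4 S403
G01 X20.0458 Y87.9122 F3144
G01 X24.3374 Y84.5375
G01 X24.9857 Y79.1167
G01 X21.6110 Y74.8251
G01 X16.1902 Y74.1768
G01 X11.8986 Y77.5515
G01 X11.2503 Y82.9723
G01 X14.6250 Y87.2639
G00 X13.3958 Y124.2192
M4 S403
G01 X3.4958 Y147.1695 F3144
G01 X18.4213 Y167.2183
G01 X43.2468 Y164.3168
G01 X53.1468 Y141.3665
G01 X38.2213 Y121.3177
G01 X13.3958 Y124.2192
G00 X26.7049 Y54.0767
M4 S737
G01 X25.0012 Y59.3203 F1073
G01 X20.5407 Y62.5610
G01 X15.0273 Y62.5610
G01 X10.5668 Y59.3203
G01 X8.8631 Y54.0767
G01 X10.5668 Y48.8331
G01 X15.0273 Y45.5924
G01 X20.5407 Y45.5924
G01 X25.0012 Y48.8331
G01 X26.7049 Y54.0767
G00 X74.6027 Y158.4488
M4 S403
G01 X79.5573 Y149.7015 F3144
G01 X69.5047 Y149.7844
G01 X74.6027 Y158.4488
M5
G00 X0.0000 Y0.0000

viewBox `0 0 112.8342 180.3690` with mm width/height → 1 unit = 1 mm. Flip: y_m = 180.3690 − y_svg.

**Shape 1** — `<path>` regular polygon, stroke `#0000ff` → engrave (S403, F3144). Machine vertices: (14.6250,87.2639) → (20.0458,87.9122) → (24.3374,84.5375) → (24.9857,79.1167) → (21.6110,74.8251) → (16.1902,74.1768) → (11.8986,77.5515) → (11.2503,82.9723) → (14.6250,87.2639). Closed: final G1 returns to the first vertex.

**Shape 2** — `<polygon>` regular polygon, stroke `#0000ff` → engrave (S403, F3144). Machine vertices: (13.3958,124.2192) → (3.4958,147.1695) → (18.4213,167.2183) → (43.2468,164.3168) → (53.1468,141.3665) → (38.2213,121.3177) → (13.3958,124.2192). Closed: final G1 returns to the first vertex.

**Shape 3** — `<circle>` circle, stroke `#ff8800` → cut (S737, F1073). Machine vertices: (26.7049,54.0767) → (25.0012,59.3203) → (20.5407,62.5610) → (15.0273,62.5610) → (10.5668,59.3203) → (8.8631,54.0767) → (10.5668,48.8331) → (15.0273,45.5924) → (20.5407,45.5924) → (25.0012,48.8331) → (26.7049,54.0767). Closed: final G1 returns to the first vertex.

**Shape 4** — `<polygon>` regular polygon, stroke `#0000ff` → engrave (S403, F3144). Machine vertices: (74.6027,158.4488) → (79.5573,149.7015) → (69.5047,149.7844) → (74.6027,158.4488). Closed: final G1 returns to the first vertex.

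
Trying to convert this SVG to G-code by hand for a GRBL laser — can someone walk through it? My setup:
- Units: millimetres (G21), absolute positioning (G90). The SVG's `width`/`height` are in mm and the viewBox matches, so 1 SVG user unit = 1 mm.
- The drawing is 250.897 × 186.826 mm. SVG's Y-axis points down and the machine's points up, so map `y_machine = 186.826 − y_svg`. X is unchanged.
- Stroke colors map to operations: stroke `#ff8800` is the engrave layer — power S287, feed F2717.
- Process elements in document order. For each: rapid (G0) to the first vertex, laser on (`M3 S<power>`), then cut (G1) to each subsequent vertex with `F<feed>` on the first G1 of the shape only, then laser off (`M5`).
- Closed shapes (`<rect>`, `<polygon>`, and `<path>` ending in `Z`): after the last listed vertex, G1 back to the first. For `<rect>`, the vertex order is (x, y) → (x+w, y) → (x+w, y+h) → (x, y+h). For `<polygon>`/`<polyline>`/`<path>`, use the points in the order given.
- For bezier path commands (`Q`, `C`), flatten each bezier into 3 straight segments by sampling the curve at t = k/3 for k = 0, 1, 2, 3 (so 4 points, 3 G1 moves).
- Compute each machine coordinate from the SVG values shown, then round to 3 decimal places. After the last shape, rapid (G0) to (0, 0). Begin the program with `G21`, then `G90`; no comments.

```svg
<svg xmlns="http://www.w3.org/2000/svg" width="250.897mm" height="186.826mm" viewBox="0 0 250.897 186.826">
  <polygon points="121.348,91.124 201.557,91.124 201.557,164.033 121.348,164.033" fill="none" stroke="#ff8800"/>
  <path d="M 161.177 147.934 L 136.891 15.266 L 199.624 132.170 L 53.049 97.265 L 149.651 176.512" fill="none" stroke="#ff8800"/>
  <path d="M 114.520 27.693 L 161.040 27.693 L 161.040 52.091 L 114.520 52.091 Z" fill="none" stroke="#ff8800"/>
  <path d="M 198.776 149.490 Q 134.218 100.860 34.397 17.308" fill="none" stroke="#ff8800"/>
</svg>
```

1 u = 1 mm; y_m = 186.826 − y.

[1] `<polygon>` rectangle, #ff8800→engrave S287 F2717: (121.348,95.702) → (201.557,95.702) → (201.557,22.793) → (121.348,22.793) → (121.348,95.702) (closed)

[2] `<path>` open polyline, #ff8800→engrave S287 F2717: (161.177,38.892) → (136.891,171.560) → (199.624,54.656) → (53.049,89.561) → (149.651,10.314)

[3] `<path>` rectangle, #ff8800→engrave S287 F2717: (114.520,159.133) → (161.040,159.133) → (161.040,134.735) → (114.520,134.735) → (114.520,159.133) (closed)

[4] `<path>` quadratic bezier, #ff8800→engrave S287 F2717: (198.776,37.336) → (151.819,73.636) → (97.026,117.697) → (34.397,169.518)

G21
G90
G0 X121.348 Y95.702
M3 S287
G1 X201.557 Y95.702 F2717
G1 X201.557 Y22.793
G1 X121.348 Y22.793
G1 X121.348 Y95.702
M5
G0 X161.177 Y38.892
M3 S287
G1 X136.891 Y171.560 F2717
G1 X199.624 Y54.656
G1 X53.049 Y89.561
G1 X149.651 Y10.314
M5
G0 X114.520 Y159.133
M3 S287
G1 X161.040 Y159.133 F2717
G1 X161.040 Y134.735
G1 X114.520 Y134.735
G1 X114.520 Y159.133
M5
G0 X198.776 Y37.336
M3 S287
G1 X151.819 Y73.636 F2717
G1 X97.026 Y117.697
G1 X34.397 Y169.518
M5
G0 X0.000 Y0.000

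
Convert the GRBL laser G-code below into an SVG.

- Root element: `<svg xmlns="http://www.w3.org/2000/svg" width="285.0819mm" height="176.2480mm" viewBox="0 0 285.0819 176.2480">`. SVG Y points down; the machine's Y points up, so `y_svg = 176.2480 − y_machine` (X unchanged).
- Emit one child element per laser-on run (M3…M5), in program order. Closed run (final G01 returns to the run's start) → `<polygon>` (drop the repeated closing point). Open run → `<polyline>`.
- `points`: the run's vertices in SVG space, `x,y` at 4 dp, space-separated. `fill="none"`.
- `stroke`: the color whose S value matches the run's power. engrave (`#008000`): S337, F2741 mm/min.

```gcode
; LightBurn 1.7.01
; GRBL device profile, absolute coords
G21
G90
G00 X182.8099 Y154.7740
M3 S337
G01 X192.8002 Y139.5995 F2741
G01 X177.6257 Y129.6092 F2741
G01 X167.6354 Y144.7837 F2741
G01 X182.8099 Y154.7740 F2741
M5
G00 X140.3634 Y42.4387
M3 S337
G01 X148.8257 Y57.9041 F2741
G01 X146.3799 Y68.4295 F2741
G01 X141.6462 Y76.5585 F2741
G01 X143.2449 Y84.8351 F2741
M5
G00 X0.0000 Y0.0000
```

Machine Y-up, SVG Y-down with viewBox height 176.2480, so y_svg = 176.2480 − y_machine; X carries over. Every run uses S337, so all elements get stroke `#008000` (engrave).

Run 1: The run returns to its start, so emit a `<polygon>` with points (Y-flipped): 182.8099,21.4740 192.8002,36.6485 177.6257,46.6388 167.6354,31.4643.

Run 2: The run is open, so emit a `<polyline>` with points (Y-flipped): 140.3634,133.8093 148.8257,118.3439 146.3799,107.8185 141.6462,99.6895 143.2449,91.4129.

<svg xmlns="http://www.w3.org/2000/svg" width="285.0819mm" height="176.2480mm" viewBox="0 0 285.0819 176.2480">
  <polygon points="182.8099,21.4740 192.8002,36.6485 177.6257,46.6388 167.6354,31.4643" fill="none" stroke="#008000"/>
  <polyline points="140.3634,133.8093 148.8257,118.3439 146.3799,107.8185 141.6462,99.6895 143.2449,91.4129" fill="none" stroke="#008000"/>
</svg>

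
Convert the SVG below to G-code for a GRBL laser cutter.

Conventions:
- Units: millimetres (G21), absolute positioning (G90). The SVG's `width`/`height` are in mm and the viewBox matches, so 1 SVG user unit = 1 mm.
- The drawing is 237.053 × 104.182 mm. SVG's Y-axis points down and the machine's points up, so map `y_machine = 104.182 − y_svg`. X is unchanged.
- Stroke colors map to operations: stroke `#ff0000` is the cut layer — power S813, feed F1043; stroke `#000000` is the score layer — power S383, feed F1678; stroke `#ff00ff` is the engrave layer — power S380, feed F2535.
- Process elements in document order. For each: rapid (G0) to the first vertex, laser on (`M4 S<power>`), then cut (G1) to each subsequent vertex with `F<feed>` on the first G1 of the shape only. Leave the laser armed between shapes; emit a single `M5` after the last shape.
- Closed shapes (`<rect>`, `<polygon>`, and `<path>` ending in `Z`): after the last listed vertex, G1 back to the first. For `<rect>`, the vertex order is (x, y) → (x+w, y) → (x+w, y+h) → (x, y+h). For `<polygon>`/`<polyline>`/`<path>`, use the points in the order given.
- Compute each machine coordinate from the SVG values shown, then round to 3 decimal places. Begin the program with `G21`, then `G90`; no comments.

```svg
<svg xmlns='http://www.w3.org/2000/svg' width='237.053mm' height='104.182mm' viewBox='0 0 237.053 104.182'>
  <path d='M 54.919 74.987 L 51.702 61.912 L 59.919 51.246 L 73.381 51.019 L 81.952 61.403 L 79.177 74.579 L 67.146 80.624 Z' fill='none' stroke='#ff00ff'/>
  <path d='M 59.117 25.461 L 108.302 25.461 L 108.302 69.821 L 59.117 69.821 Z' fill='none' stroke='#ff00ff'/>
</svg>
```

1 u = 1 mm; y_m = 104.182 − y.

[1] `<path>` regular polygon, #ff00ff→engrave S380 F2535: (54.919,29.195) → (51.702,42.270) → (59.919,52.936) → (73.381,53.163) → (81.952,42.779) → (79.177,29.603) → (67.146,23.558) → (54.919,29.195) (closed)

[2] `<path>` rectangle, #ff00ff→engrave S380 F2535: (59.117,78.721) → (108.302,78.721) → (108.302,34.361) → (59.117,34.361) → (59.117,78.721) (closed)

G21
G90
G0 X54.919 Y29.195
M4 S380
G1 X51.702 Y42.270 F2535
G1 X59.919 Y52.936
G1 X73.381 Y53.163
G1 X81.952 Y42.779
G1 X79.177 Y29.603
G1 X67.146 Y23.558
G1 X54.919 Y29.195
G0 X59.117 Y78.721
M4 S380
G1 X108.302 Y78.721 F2535
G1 X108.302 Y34.361
G1 X59.117 Y34.361
G1 X59.117 Y78.721
M5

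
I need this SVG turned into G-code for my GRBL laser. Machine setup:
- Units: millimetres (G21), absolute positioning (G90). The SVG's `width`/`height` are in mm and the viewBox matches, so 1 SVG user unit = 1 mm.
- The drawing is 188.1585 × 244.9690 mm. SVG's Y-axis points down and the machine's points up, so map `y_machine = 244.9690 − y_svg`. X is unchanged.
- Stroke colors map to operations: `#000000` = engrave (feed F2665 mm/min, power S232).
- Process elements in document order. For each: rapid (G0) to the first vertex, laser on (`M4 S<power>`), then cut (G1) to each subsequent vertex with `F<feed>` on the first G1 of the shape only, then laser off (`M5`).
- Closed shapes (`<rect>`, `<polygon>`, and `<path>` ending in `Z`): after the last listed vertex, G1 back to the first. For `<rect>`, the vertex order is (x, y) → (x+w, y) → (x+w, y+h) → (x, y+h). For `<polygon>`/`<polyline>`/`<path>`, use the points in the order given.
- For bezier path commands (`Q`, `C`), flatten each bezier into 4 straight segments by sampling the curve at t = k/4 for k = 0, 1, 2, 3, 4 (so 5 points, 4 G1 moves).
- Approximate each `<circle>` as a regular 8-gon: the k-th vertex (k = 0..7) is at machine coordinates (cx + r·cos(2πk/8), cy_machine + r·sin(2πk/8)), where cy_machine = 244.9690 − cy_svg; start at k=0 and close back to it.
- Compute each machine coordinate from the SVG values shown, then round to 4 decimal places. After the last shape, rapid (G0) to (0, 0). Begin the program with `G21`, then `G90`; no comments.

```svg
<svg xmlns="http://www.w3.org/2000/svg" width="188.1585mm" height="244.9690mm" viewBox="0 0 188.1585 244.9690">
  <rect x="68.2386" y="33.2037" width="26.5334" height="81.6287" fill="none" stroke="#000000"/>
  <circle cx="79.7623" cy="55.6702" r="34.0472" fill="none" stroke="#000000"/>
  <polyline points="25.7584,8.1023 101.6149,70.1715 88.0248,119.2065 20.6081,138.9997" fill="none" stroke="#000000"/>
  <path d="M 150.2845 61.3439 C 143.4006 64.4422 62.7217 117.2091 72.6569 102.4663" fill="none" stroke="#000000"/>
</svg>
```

viewBox `0 0 188.1585 244.9690` with mm width/height → 1 unit = 1 mm. Flip: y_m = 244.9690 − y_svg.

**Shape 1** — `<rect>` rectangle, stroke `#000000` → engrave (S232, F2665). Machine vertices: (68.2386,211.7653) → (94.7720,211.7653) → (94.7720,130.1366) → (68.2386,130.1366) → (68.2386,211.7653). Closed: final G1 returns to the first vertex.

**Shape 2** — `<circle>` circle, stroke `#000000` → engrave (S232, F2665). Machine vertices: (113.8095,189.2988) → (103.8373,213.3738) → (79.7623,223.3460) → (55.6873,213.3738) → (45.7151,189.2988) → (55.6873,165.2238) → (79.7623,155.2516) → (103.8373,165.2238) → (113.8095,189.2988). Closed: final G1 returns to the first vertex.

**Shape 3** — `<polyline>` open polyline, stroke `#000000` → engrave (S232, F2665). Machine vertices: (25.7584,236.8667) → (101.6149,174.7975) → (88.0248,125.7625) → (20.6081,105.9693). Open path.

**Shape 4** — `<path>` cubic bezier, stroke `#000000` → engrave (S232, F2665). Control points (SVG): P0=(150.2845,61.3439), P1=(143.4006,64.4422), P2=(62.7217,117.2091), P3=(72.6569,102.4663); sampled at t=k/4. Machine vertices: (150.2845,183.6251) → (133.8539,173.8194) → (105.1635,156.3735) → (79.6268,142.2728) → (72.6569,142.5027). Open path.

G21
G90
G0 X68.2386 Y211.7653
M4 S232
G1 X94.7720 Y211.7653 F2665
G1 X94.7720 Y130.1366
G1 X68.2386 Y130.1366
G1 X68.2386 Y211.7653
M5
G0 X113.8095 Y189.2988
M4 S232
G1 X103.8373 Y213.3738 F2665
G1 X79.7623 Y223.3460
G1 X55.6873 Y213.3738
G1 X45.7151 Y189.2988
G1 X55.6873 Y165.2238
G1 X79.7623 Y155.2516
G1 X103.8373 Y165.2238
G1 X113.8095 Y189.2988
M5
G0 X25.7584 Y236.8667
M4 S232
G1 X101.6149 Y174.7975 F2665
G1 X88.0248 Y125.7625
G1 X20.6081 Y105.9693
M5
G0 X150.2845 Y183.6251
M4 S232
G1 X133.8539 Y173.8194 F2665
G1 X105.1635 Y156.3735
G1 X79.6268 Y142.2728
G1 X72.6569 Y142.5027
M5
G0 X0.0000 Y0.0000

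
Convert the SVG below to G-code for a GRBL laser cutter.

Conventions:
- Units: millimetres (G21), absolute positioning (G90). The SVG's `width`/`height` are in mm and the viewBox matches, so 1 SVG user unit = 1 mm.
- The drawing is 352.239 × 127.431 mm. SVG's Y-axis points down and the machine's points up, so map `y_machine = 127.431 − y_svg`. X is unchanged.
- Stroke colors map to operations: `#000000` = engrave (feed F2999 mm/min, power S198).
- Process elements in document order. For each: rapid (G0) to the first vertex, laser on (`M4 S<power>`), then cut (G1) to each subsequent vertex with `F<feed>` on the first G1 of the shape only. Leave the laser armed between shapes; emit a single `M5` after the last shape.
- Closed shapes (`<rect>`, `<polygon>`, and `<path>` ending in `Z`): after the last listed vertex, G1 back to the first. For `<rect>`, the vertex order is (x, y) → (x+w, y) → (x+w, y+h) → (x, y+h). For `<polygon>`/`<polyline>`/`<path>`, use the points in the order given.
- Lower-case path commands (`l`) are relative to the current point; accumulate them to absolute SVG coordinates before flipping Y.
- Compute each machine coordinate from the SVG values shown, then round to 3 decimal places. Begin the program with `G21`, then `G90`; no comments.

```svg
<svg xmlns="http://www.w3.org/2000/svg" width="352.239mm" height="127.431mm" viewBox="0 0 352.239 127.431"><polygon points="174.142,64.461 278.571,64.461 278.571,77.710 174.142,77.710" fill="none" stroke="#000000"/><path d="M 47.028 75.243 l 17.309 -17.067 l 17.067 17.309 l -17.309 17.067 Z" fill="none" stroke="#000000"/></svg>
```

G21
G90
G0 X174.142 Y62.970
M4 S198
G1 X278.571 Y62.970 F2999
G1 X278.571 Y49.721
G1 X174.142 Y49.721
G1 X174.142 Y62.970
G0 X47.028 Y52.188
M4 S198
G1 X64.337 Y69.255 F2999
G1 X81.404 Y51.946
G1 X64.095 Y34.879
G1 X47.028 Y52.188
M5

1 u = 1 mm; y_m = 127.431 − y.

[1] `<polygon>` rectangle, #000000→engrave S198 F2999: (174.142,62.970) → (278.571,62.970) → (278.571,49.721) → (174.142,49.721) → (174.142,62.970) (closed)

[2] `<path>` regular polygon, #000000→engrave S198 F2999: (47.028,52.188) → (64.337,69.255) → (81.404,51.946) → (64.095,34.879) → (47.028,52.188) (closed)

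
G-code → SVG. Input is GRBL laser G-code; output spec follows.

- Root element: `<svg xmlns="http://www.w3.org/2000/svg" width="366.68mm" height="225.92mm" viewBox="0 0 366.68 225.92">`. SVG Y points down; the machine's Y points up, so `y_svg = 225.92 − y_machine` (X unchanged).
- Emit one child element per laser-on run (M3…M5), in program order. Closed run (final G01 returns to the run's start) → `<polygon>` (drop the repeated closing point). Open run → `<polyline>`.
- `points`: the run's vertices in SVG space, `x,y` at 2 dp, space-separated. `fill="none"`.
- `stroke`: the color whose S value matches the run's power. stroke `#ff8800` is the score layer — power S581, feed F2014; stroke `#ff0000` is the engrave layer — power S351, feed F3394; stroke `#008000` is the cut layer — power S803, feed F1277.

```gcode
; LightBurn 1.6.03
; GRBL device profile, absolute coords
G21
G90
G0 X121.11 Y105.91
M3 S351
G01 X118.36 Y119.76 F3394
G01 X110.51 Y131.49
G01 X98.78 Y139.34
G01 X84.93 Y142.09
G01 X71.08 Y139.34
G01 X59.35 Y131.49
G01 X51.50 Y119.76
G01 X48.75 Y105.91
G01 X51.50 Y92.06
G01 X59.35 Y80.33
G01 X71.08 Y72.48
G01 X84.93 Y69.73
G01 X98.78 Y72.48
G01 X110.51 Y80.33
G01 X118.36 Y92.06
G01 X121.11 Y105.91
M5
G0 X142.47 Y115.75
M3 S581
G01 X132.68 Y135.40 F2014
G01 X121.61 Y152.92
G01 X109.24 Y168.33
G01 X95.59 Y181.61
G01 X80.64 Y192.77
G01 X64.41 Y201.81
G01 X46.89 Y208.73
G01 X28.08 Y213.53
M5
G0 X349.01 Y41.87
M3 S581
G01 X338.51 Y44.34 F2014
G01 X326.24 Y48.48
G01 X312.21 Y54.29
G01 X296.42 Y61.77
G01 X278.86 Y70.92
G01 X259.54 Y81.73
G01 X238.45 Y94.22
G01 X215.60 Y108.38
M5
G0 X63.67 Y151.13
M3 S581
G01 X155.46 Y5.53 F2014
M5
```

y_svg = 225.92 − y_m.

[1] S351→`#ff0000` (engrave); closed run; points: 121.11,120.01 118.36,106.16 110.51,94.43 98.78,86.58 84.93,83.83 71.08,86.58 59.35,94.43 51.50,106.16 48.75,120.01 51.50,133.86 59.35,145.59 71.08,153.44 84.93,156.19 98.78,153.44 110.51,145.59 118.36,133.86

[2] S581→`#ff8800` (score); open run; points: 142.47,110.17 132.68,90.52 121.61,73.00 109.24,57.59 95.59,44.31 80.64,33.15 64.41,24.11 46.89,17.19 28.08,12.39

[3] S581→`#ff8800` (score); open run; points: 349.01,184.05 338.51,181.58 326.24,177.44 312.21,171.63 296.42,164.15 278.86,155.00 259.54,144.19 238.45,131.70 215.60,117.54

[4] S581→`#ff8800` (score); open run; points: 63.67,74.79 155.46,220.39

<svg xmlns="http://www.w3.org/2000/svg" width="366.68mm" height="225.92mm" viewBox="0 0 366.68 225.92">
  <polygon points="121.11,120.01 118.36,106.16 110.51,94.43 98.78,86.58 84.93,83.83 71.08,86.58 59.35,94.43 51.50,106.16 48.75,120.01 51.50,133.86 59.35,145.59 71.08,153.44 84.93,156.19 98.78,153.44 110.51,145.59 118.36,133.86" fill="none" stroke="#ff0000"/>
  <polyline points="142.47,110.17 132.68,90.52 121.61,73.00 109.24,57.59 95.59,44.31 80.64,33.15 64.41,24.11 46.89,17.19 28.08,12.39" fill="none" stroke="#ff8800"/>
  <polyline points="349.01,184.05 338.51,181.58 326.24,177.44 312.21,171.63 296.42,164.15 278.86,155.00 259.54,144.19 238.45,131.70 215.60,117.54" fill="none" stroke="#ff8800"/>
  <polyline points="63.67,74.79 155.46,220.39" fill="none" stroke="#ff8800"/>
</svg>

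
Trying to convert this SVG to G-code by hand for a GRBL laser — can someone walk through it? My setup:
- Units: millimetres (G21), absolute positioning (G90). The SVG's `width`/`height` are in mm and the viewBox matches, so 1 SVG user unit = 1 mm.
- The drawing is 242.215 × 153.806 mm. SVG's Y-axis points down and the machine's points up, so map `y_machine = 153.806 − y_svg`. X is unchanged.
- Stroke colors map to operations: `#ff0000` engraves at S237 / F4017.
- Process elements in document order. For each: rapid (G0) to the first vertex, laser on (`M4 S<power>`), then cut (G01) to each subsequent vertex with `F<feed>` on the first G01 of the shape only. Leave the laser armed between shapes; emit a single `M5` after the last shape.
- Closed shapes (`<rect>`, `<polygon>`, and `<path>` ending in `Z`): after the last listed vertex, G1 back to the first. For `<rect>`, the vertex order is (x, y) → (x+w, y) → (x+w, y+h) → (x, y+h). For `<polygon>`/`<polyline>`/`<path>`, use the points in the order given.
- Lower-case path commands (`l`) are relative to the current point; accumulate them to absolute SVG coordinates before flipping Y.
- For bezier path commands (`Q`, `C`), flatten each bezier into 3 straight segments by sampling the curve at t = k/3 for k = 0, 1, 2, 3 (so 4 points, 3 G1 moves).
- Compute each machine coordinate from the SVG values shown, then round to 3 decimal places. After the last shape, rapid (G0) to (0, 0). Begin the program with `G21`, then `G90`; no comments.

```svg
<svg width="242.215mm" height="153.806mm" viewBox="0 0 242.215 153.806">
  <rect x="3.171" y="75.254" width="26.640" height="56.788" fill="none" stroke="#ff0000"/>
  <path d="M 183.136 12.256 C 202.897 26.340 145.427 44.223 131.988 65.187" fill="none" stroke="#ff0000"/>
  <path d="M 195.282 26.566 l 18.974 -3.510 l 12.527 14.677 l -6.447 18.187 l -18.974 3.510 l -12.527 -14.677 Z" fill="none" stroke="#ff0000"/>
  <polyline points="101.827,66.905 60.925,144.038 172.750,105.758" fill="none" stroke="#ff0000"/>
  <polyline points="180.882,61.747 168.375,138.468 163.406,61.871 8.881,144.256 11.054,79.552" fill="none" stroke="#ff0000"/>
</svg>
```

1 u = 1 mm; y_m = 153.806 − y.

[1] `<rect>` rectangle, #ff0000→engrave S237 F4017: (3.171,78.552) → (29.811,78.552) → (29.811,21.764) → (3.171,21.764) → (3.171,78.552) (closed)

[2] `<path>` cubic bezier, #ff0000→engrave S237 F4017: (183.136,141.550) → (181.645,126.226) → (155.613,108.529) → (131.988,88.619)

[3] `<path>` regular polygon, #ff0000→engrave S237 F4017: (195.282,127.240) → (214.256,130.750) → (226.783,116.073) → (220.336,97.886) → (201.362,94.376) → (188.835,109.053) → (195.282,127.240) (closed)

[4] `<polyline>` open polyline, #ff0000→engrave S237 F4017: (101.827,86.901) → (60.925,9.768) → (172.750,48.048)

[5] `<polyline>` open polyline, #ff0000→engrave S237 F4017: (180.882,92.059) → (168.375,15.338) → (163.406,91.935) → (8.881,9.550) → (11.054,74.254)

G21
G90
G0 X3.171 Y78.552
M4 S237
G01 X29.811 Y78.552 F4017
G01 X29.811 Y21.764
G01 X3.171 Y21.764
G01 X3.171 Y78.552
G0 X183.136 Y141.550
M4 S237
G01 X181.645 Y126.226 F4017
G01 X155.613 Y108.529
G01 X131.988 Y88.619
G0 X195.282 Y127.240
M4 S237
G01 X214.256 Y130.750 F4017
G01 X226.783 Y116.073
G01 X220.336 Y97.886
G01 X201.362 Y94.376
G01 X188.835 Y109.053
G01 X195.282 Y127.240
G0 X101.827 Y86.901
M4 S237
G01 X60.925 Y9.768 F4017
G01 X172.750 Y48.048
G0 X180.882 Y92.059
M4 S237
G01 X168.375 Y15.338 F4017
G01 X163.406 Y91.935
G01 X8.881 Y9.550
G01 X11.054 Y74.254
M5
G0 X0.000 Y0.000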